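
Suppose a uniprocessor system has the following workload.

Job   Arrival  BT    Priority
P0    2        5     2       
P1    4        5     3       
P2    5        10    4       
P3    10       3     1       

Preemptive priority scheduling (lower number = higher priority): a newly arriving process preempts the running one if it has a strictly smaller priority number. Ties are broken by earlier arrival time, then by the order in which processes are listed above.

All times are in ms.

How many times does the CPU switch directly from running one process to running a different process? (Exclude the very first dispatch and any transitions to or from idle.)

Timeline: | idle 0-2 | P0 2-7 | P1 7-10 | P3 10-13 | P1 13-15 | P2 15-25 |
Completion: P0=7  P1=15  P2=25  P3=13

4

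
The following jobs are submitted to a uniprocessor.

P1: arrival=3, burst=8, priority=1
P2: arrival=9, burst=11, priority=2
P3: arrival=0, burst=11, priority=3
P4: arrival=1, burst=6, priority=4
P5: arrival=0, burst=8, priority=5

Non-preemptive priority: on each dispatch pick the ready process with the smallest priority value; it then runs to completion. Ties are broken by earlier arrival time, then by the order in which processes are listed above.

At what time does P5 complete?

Gantt: | P3 0-11 | P1 11-19 | P2 19-30 | P4 30-36 | P5 36-44 |
Completion: P1=19  P2=30  P3=11  P4=36  P5=44

44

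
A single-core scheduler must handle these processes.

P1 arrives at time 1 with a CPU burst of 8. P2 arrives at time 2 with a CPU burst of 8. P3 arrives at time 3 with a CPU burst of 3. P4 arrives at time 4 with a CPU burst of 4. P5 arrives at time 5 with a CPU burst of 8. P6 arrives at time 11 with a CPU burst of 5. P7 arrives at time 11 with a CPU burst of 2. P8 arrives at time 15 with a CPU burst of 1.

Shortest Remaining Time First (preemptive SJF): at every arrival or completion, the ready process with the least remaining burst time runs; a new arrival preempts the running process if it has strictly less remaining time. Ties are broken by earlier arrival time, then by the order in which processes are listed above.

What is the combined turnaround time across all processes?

108

Schedule: | idle 0-1 | P1 1-3 | P3 3-6 | P4 6-10 | P1 10-11 | P7 11-13 | P1 13-15 | P8 15-16 | P1 16-19 | P6 19-24 | P2 24-32 | P5 32-40 |
Completion: P1=19  P2=32  P3=6  P4=10  P5=40  P6=24  P7=13  P8=16
Turnaround = completion − arrival: P1=18, P2=30, P3=3, P4=6, P5=35, P6=13, P7=2, P8=1
Total turnaround = 18 + 30 + 3 + 6 + 35 + 13 + 2 + 1 = 108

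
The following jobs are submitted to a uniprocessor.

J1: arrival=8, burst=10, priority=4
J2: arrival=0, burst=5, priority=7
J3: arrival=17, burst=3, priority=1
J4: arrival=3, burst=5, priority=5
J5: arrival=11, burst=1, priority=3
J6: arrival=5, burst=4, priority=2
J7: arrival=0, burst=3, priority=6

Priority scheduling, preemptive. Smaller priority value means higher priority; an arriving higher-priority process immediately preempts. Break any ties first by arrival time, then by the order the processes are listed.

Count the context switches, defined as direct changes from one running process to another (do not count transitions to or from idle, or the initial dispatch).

Schedule: | J7 0-3 | J4 3-5 | J6 5-9 | J1 9-11 | J5 11-12 | J1 12-17 | J3 17-20 | J1 20-23 | J4 23-26 | J2 26-31 |
Completion: J1=23  J2=31  J3=20  J4=26  J5=12  J6=9  J7=3
Turnaround (C−A): J1=15  J2=31  J3=3  J4=23  J5=1  J6=4  J7=3

9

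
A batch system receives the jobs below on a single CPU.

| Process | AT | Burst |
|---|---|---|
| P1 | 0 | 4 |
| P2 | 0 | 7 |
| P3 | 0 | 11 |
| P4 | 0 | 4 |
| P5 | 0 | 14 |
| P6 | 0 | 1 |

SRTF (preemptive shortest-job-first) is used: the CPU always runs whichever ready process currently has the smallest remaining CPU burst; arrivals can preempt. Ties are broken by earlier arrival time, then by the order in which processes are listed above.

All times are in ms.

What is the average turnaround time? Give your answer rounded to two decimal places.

16.50

Gantt: | P6 0-1 | P1 1-5 | P4 5-9 | P2 9-16 | P3 16-27 | P5 27-41 |
Completion: P1=5  P2=16  P3=27  P4=9  P5=41  P6=1
Turnaround (C−A): P1=5  P2=16  P3=27  P4=9  P5=41  P6=1
Turnaround times: P1=5, P2=16, P3=27, P4=9, P5=41, P6=1
Average turnaround = (5+16+27+9+41+1) / 6 = 99/6 = 16.50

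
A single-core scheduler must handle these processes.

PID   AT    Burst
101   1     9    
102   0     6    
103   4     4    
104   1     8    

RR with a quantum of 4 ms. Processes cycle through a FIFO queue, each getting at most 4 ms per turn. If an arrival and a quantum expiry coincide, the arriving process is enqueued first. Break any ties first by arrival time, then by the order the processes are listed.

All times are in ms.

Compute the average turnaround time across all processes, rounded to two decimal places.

Timeline: | 102 0-4 | 101 4-8 | 104 8-12 | 103 12-16 | 102 16-18 | 101 18-22 | 104 22-26 | 101 26-27 |
Completion: 101=27  102=18  103=16  104=26
Turnaround (C−A): 101=26  102=18  103=12  104=25
Turnaround times: 101=26, 102=18, 103=12, 104=25
Average turnaround = (26+18+12+25) / 4 = 81/4 = 20.25

20.25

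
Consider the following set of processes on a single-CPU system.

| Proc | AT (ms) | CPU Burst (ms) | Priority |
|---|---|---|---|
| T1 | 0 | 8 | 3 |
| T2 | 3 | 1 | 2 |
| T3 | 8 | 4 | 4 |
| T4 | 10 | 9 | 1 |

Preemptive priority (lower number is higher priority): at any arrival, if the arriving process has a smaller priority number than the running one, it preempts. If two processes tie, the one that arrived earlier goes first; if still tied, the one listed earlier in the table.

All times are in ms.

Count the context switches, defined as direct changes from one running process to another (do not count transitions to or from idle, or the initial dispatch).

5

Timeline: | T1 0-3 | T2 3-4 | T1 4-9 | T3 9-10 | T4 10-19 | T3 19-22 |
Completion: T1=9  T2=4  T3=22  T4=19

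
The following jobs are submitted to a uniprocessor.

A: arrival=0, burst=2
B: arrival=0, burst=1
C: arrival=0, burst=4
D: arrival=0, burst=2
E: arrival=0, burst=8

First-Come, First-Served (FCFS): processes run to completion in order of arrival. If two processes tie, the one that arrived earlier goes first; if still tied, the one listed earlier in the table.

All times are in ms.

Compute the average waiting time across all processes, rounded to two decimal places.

4.20

Timeline: | A 0-2 | B 2-3 | C 3-7 | D 7-9 | E 9-17 |
Completion: A=2  B=3  C=7  D=9  E=17
Turnaround (C−A): A=2  B=3  C=7  D=9  E=17
Waiting times: A=0, B=2, C=3, D=7, E=9
Average waiting = (0+2+3+7+9) / 5 = 21/5 = 4.20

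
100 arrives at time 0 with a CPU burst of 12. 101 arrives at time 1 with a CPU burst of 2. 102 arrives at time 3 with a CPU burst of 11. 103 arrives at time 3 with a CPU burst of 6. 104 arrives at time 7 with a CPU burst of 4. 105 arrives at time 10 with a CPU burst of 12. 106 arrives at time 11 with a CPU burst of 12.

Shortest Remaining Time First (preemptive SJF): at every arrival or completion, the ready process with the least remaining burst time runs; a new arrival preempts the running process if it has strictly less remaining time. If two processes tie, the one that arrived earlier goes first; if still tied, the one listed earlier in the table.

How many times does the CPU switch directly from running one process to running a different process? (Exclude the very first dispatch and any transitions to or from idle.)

Schedule: | 100 0-1 | 101 1-3 | 103 3-9 | 104 9-13 | 100 13-24 | 102 24-35 | 105 35-47 | 106 47-59 |
Completion: 100=24  101=3  102=35  103=9  104=13  105=47  106=59

7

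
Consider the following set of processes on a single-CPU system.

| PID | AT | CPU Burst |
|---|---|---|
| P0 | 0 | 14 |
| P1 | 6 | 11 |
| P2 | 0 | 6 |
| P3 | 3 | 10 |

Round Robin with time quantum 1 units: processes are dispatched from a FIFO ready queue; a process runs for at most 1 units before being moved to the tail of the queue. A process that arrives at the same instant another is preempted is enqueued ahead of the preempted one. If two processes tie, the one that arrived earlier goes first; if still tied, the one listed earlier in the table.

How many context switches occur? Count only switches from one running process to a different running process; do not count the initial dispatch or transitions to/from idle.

Schedule: | P0 0-1 | P2 1-2 | P0 2-3 | P2 3-4 | P3 4-5 | P0 5-6 | P2 6-7 | P3 7-8 | P1 8-9 | P0 9-10 | P2 10-11 | P3 11-12 | P1 12-13 | P0 13-14 | P2 14-15 | P3 15-16 | P1 16-17 | P0 17-18 | P2 18-19 | P3 19-20 | P1 20-21 | P0 21-22 | P3 22-23 | P1 23-24 | P0 24-25 | P3 25-26 | P1 26-27 | P0 27-28 | P3 28-29 | P1 29-30 | P0 30-31 | P3 31-32 | P1 32-33 | P0 33-34 | P3 34-35 | P1 35-36 | P0 36-37 | P1 37-38 | P0 38-39 | P1 39-40 | P0 40-41 |
Completion: P0=41  P1=40  P2=19  P3=35
Turnaround (C−A): P0=41  P1=34  P2=19  P3=32

40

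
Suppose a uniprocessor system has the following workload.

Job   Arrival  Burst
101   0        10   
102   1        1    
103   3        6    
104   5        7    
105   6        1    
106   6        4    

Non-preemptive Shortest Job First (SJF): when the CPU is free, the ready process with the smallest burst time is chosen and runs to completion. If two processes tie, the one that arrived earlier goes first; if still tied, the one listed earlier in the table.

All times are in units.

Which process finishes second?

102

Timeline: | 101 0-10 | 102 10-11 | 105 11-12 | 106 12-16 | 103 16-22 | 104 22-29 |
Completion: 101=10  102=11  103=22  104=29  105=12  106=16
Turnaround (C−A): 101=10  102=10  103=19  104=24  105=6  106=10
Finish order: 101 → 102 → 105 → 106 → 103 → 104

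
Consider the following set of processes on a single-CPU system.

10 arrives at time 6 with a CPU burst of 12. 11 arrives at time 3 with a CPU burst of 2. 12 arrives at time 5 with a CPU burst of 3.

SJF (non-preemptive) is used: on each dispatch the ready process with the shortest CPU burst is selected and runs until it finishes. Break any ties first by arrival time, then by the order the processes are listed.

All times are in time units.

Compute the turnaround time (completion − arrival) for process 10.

14

Gantt: | idle 0-3 | 11 3-5 | 12 5-8 | 10 8-20 |
Completion: 10=20  11=5  12=8
Turnaround(10) = completion − arrival = 20 − 6 = 14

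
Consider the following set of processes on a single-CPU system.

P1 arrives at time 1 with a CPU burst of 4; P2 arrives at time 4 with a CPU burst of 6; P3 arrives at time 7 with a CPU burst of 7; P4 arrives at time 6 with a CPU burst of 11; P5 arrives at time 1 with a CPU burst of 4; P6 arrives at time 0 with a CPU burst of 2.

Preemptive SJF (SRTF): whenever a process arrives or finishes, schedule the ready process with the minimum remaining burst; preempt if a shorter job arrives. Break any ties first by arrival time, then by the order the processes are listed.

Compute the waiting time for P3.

9

Gantt: | P6 0-2 | P1 2-6 | P5 6-10 | P2 10-16 | P3 16-23 | P4 23-34 |
Completion: P1=6  P2=16  P3=23  P4=34  P5=10  P6=2
Turnaround (C−A): P1=5  P2=12  P3=16  P4=28  P5=9  P6=2
Waiting(P3) = turnaround − burst = 16 − 7 = 9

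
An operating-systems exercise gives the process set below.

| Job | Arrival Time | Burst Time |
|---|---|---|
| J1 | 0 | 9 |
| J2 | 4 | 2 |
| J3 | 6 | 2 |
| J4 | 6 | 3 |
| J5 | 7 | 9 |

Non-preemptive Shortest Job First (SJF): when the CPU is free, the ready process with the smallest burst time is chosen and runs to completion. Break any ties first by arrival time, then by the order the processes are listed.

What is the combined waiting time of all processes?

Schedule: | J1 0-9 | J2 9-11 | J3 11-13 | J4 13-16 | J5 16-25 |
Completion: J1=9  J2=11  J3=13  J4=16  J5=25
Turnaround (C−A): J1=9  J2=7  J3=7  J4=10  J5=18
Waiting = turnaround − burst: J1=0, J2=5, J3=5, J4=7, J5=9
Total waiting = 0 + 5 + 5 + 7 + 9 = 26

26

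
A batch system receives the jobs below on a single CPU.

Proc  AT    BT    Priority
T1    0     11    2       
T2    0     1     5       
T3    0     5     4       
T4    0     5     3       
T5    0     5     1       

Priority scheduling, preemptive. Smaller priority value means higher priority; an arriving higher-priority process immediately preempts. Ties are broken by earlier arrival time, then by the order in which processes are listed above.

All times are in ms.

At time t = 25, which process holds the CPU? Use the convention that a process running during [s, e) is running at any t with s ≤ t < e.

Gantt: | T5 0-5 | T1 5-16 | T4 16-21 | T3 21-26 | T2 26-27 |
Completion: T1=16  T2=27  T3=26  T4=21  T5=5
Turnaround (C−A): T1=16  T2=27  T3=26  T4=21  T5=5

T3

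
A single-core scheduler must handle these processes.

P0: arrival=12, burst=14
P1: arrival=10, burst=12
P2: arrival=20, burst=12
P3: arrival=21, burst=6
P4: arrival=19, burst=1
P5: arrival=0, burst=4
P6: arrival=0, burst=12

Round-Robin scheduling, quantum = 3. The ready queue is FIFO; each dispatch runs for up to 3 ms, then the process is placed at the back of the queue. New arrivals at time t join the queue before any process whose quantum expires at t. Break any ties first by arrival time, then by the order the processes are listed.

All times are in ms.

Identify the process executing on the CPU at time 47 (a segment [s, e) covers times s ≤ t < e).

P1

Gantt: | P5 0-3 | P6 3-6 | P5 6-7 | P6 7-10 | P1 10-13 | P6 13-16 | P0 16-19 | P1 19-22 | P6 22-25 | P4 25-26 | P0 26-29 | P2 29-32 | P3 32-35 | P1 35-38 | P0 38-41 | P2 41-44 | P3 44-47 | P1 47-50 | P0 50-53 | P2 53-56 | P0 56-58 | P2 58-61 |
Completion: P0=58  P1=50  P2=61  P3=47  P4=26  P5=7  P6=25
Turnaround (C−A): P0=46  P1=40  P2=41  P3=26  P4=7  P5=7  P6=25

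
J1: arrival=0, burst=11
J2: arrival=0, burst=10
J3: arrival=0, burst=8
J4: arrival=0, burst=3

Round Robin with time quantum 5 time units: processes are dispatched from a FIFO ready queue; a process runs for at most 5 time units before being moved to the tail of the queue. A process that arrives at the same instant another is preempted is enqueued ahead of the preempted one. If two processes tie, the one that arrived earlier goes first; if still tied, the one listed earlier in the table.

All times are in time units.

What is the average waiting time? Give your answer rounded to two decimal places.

19.25

Gantt: | J1 0-5 | J2 5-10 | J3 10-15 | J4 15-18 | J1 18-23 | J2 23-28 | J3 28-31 | J1 31-32 |
Completion: J1=32  J2=28  J3=31  J4=18
Waiting times: J1=21, J2=18, J3=23, J4=15
Average waiting = (21+18+23+15) / 4 = 77/4 = 19.25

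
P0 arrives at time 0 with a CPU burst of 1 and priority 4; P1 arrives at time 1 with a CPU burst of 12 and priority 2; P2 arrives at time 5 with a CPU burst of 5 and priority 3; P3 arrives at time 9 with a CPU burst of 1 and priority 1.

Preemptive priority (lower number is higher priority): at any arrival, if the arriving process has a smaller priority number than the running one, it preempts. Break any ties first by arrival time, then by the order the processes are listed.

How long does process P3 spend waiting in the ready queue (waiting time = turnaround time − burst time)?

Timeline: | P0 0-1 | P1 1-9 | P3 9-10 | P1 10-14 | P2 14-19 |
Completion: P0=1  P1=14  P2=19  P3=10
Turnaround (C−A): P0=1  P1=13  P2=14  P3=1
Waiting(P3) = turnaround − burst = 1 − 1 = 0

0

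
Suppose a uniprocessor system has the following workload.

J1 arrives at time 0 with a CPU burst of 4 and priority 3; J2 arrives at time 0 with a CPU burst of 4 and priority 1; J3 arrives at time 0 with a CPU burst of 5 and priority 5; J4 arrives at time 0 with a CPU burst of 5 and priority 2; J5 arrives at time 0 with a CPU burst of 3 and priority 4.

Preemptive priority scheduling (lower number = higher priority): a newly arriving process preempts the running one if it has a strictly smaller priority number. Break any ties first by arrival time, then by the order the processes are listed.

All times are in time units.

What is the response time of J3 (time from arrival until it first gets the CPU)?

Timeline: | J2 0-4 | J4 4-9 | J1 9-13 | J5 13-16 | J3 16-21 |
Completion: J1=13  J2=4  J3=21  J4=9  J5=16
Turnaround (C−A): J1=13  J2=4  J3=21  J4=9  J5=16
Response(J3) = first start − arrival = 16 − 0 = 16

16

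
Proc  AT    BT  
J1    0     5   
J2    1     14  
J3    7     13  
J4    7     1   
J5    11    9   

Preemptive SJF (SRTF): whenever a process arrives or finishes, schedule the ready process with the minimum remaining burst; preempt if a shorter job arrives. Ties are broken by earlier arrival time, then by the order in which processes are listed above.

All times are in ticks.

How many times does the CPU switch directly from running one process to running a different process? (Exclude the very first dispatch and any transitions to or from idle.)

5

Schedule: | J1 0-5 | J2 5-7 | J4 7-8 | J2 8-20 | J5 20-29 | J3 29-42 |
Completion: J1=5  J2=20  J3=42  J4=8  J5=29
Turnaround (C−A): J1=5  J2=19  J3=35  J4=1  J5=18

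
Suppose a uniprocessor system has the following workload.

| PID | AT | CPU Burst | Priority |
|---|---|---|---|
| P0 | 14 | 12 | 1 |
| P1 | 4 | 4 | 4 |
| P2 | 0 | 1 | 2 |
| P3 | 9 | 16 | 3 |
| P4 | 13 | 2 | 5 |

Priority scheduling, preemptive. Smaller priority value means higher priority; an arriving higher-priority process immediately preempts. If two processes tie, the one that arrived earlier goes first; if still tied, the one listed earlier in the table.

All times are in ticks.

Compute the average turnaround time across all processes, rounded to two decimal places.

14.20

Schedule: | P2 0-1 | idle 1-4 | P1 4-8 | idle 8-9 | P3 9-14 | P0 14-26 | P3 26-37 | P4 37-39 |
Completion: P0=26  P1=8  P2=1  P3=37  P4=39
Turnaround (C−A): P0=12  P1=4  P2=1  P3=28  P4=26
Turnaround times: P0=12, P1=4, P2=1, P3=28, P4=26
Average turnaround = (12+4+1+28+26) / 5 = 71/5 = 14.20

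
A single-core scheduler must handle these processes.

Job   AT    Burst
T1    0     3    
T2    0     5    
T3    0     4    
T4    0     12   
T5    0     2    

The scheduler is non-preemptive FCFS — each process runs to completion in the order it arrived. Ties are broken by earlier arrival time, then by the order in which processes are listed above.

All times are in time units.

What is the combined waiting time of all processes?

Gantt: | T1 0-3 | T2 3-8 | T3 8-12 | T4 12-24 | T5 24-26 |
Completion: T1=3  T2=8  T3=12  T4=24  T5=26
Waiting = turnaround − burst: T1=0, T2=3, T3=8, T4=12, T5=24
Total waiting = 0 + 3 + 8 + 12 + 24 = 47

47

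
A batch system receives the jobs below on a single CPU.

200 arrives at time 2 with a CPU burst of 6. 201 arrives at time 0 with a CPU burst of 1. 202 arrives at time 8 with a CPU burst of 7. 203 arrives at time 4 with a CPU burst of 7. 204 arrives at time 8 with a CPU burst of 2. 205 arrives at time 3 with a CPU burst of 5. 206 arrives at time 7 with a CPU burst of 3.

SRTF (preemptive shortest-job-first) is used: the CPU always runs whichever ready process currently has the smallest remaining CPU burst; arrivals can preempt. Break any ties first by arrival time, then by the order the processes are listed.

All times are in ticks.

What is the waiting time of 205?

10

Timeline: | 201 0-1 | idle 1-2 | 200 2-8 | 204 8-10 | 206 10-13 | 205 13-18 | 203 18-25 | 202 25-32 |
Completion: 200=8  201=1  202=32  203=25  204=10  205=18  206=13
Turnaround (C−A): 200=6  201=1  202=24  203=21  204=2  205=15  206=6
Waiting(205) = turnaround − burst = 15 − 5 = 10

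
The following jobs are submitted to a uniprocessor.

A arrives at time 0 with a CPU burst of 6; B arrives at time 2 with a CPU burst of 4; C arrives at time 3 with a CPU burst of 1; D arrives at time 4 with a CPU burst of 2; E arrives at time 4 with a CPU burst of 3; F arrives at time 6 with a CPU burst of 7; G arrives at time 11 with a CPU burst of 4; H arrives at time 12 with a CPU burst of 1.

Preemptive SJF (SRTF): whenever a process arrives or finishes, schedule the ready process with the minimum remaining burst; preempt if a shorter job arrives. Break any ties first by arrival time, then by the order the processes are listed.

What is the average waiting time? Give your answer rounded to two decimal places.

5.00

Schedule: | A 0-3 | C 3-4 | D 4-6 | A 6-9 | E 9-12 | H 12-13 | B 13-17 | G 17-21 | F 21-28 |
Completion: A=9  B=17  C=4  D=6  E=12  F=28  G=21  H=13
Turnaround (C−A): A=9  B=15  C=1  D=2  E=8  F=22  G=10  H=1
Waiting times: A=3, B=11, C=0, D=0, E=5, F=15, G=6, H=0
Average waiting = (3+11+0+0+5+15+6+0) / 8 = 40/8 = 5.00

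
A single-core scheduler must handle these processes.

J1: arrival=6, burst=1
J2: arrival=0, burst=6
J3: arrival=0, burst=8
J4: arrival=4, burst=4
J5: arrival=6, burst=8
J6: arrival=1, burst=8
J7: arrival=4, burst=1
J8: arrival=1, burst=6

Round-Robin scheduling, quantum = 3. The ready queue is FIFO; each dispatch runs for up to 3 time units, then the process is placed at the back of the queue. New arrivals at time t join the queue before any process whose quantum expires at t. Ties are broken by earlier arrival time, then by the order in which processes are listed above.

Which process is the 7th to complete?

J6

Gantt: | J2 0-3 | J3 3-6 | J6 6-9 | J8 9-12 | J2 12-15 | J4 15-18 | J7 18-19 | J1 19-20 | J5 20-23 | J3 23-26 | J6 26-29 | J8 29-32 | J4 32-33 | J5 33-36 | J3 36-38 | J6 38-40 | J5 40-42 |
Completion: J1=20  J2=15  J3=38  J4=33  J5=42  J6=40  J7=19  J8=32
Finish order: J2 → J7 → J1 → J8 → J4 → J3 → J6 → J5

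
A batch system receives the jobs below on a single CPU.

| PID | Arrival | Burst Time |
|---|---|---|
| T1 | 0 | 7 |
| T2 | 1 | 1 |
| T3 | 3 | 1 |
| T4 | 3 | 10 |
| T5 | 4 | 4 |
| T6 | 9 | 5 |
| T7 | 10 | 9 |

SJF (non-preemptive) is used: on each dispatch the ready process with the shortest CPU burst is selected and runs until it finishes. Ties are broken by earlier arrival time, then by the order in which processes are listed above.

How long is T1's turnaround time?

7

Timeline: | T1 0-7 | T2 7-8 | T3 8-9 | T5 9-13 | T6 13-18 | T7 18-27 | T4 27-37 |
Completion: T1=7  T2=8  T3=9  T4=37  T5=13  T6=18  T7=27
Turnaround(T1) = completion − arrival = 7 − 0 = 7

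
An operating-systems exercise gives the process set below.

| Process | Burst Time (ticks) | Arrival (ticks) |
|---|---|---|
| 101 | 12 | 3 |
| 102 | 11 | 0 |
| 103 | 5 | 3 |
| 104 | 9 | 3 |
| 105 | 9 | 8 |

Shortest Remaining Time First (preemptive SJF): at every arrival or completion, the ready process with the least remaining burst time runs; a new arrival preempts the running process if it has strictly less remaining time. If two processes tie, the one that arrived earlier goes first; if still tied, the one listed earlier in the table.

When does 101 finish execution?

46

Schedule: | 102 0-3 | 103 3-8 | 102 8-16 | 104 16-25 | 105 25-34 | 101 34-46 |
Completion: 101=46  102=16  103=8  104=25  105=34
Turnaround (C−A): 101=43  102=16  103=5  104=22  105=26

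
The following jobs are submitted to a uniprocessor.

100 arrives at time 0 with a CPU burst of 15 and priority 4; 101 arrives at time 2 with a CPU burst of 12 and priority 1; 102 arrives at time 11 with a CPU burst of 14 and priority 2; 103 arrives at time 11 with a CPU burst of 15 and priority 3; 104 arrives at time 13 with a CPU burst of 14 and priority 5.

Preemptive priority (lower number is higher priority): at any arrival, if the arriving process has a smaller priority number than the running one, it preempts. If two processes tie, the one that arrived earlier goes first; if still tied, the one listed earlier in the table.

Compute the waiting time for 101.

0

Timeline: | 100 0-2 | 101 2-14 | 102 14-28 | 103 28-43 | 100 43-56 | 104 56-70 |
Completion: 100=56  101=14  102=28  103=43  104=70
Waiting(101) = turnaround − burst = 12 − 12 = 0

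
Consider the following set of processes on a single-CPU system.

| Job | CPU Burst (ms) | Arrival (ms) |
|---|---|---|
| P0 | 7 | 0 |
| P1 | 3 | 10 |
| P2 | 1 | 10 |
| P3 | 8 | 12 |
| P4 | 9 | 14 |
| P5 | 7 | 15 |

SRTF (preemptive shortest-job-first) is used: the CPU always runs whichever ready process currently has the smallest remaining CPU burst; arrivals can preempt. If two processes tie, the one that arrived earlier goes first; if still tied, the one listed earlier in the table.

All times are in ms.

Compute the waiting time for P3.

2

Schedule: | P0 0-7 | idle 7-10 | P2 10-11 | P1 11-14 | P3 14-22 | P5 22-29 | P4 29-38 |
Completion: P0=7  P1=14  P2=11  P3=22  P4=38  P5=29
Waiting(P3) = turnaround − burst = 10 − 8 = 2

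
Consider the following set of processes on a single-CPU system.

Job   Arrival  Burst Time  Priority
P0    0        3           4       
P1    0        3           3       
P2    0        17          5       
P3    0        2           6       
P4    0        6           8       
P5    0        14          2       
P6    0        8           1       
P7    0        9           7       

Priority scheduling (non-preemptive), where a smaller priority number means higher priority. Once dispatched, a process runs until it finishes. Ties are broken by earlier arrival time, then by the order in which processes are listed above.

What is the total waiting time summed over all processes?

231

Gantt: | P6 0-8 | P5 8-22 | P1 22-25 | P0 25-28 | P2 28-45 | P3 45-47 | P7 47-56 | P4 56-62 |
Completion: P0=28  P1=25  P2=45  P3=47  P4=62  P5=22  P6=8  P7=56
Turnaround (C−A): P0=28  P1=25  P2=45  P3=47  P4=62  P5=22  P6=8  P7=56
Waiting = turnaround − burst: P0=25, P1=22, P2=28, P3=45, P4=56, P5=8, P6=0, P7=47
Total waiting = 25 + 22 + 28 + 45 + 56 + 8 + 0 + 47 = 231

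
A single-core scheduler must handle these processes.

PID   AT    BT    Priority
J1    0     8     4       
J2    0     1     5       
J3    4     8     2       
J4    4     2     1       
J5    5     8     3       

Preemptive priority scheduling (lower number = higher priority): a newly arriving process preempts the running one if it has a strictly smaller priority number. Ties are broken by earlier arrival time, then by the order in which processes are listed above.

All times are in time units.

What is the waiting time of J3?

Timeline: | J1 0-4 | J4 4-6 | J3 6-14 | J5 14-22 | J1 22-26 | J2 26-27 |
Completion: J1=26  J2=27  J3=14  J4=6  J5=22
Turnaround (C−A): J1=26  J2=27  J3=10  J4=2  J5=17
Waiting(J3) = turnaround − burst = 10 − 8 = 2

2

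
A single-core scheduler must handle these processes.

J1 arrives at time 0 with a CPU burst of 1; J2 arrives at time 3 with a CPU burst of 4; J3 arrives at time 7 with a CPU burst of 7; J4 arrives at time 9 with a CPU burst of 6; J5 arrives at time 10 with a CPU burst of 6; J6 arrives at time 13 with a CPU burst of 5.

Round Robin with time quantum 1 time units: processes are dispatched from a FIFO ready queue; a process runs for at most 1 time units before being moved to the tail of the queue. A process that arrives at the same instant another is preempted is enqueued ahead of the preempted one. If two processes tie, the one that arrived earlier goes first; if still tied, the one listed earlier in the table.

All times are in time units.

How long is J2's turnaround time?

4

Schedule: | J1 0-1 | idle 1-3 | J2 3-7 | J3 7-9 | J4 9-10 | J3 10-11 | J5 11-12 | J4 12-13 | J3 13-14 | J5 14-15 | J6 15-16 | J4 16-17 | J3 17-18 | J5 18-19 | J6 19-20 | J4 20-21 | J3 21-22 | J5 22-23 | J6 23-24 | J4 24-25 | J3 25-26 | J5 26-27 | J6 27-28 | J4 28-29 | J5 29-30 | J6 30-31 |
Completion: J1=1  J2=7  J3=26  J4=29  J5=30  J6=31
Turnaround(J2) = completion − arrival = 7 − 3 = 4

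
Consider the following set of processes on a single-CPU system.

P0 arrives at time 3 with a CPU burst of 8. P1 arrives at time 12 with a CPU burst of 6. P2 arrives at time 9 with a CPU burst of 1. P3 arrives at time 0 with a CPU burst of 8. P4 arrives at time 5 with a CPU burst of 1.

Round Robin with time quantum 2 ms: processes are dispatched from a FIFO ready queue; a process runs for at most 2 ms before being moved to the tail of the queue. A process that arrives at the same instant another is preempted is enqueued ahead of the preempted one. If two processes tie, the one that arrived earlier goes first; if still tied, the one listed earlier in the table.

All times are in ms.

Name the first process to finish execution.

Timeline: | P3 0-4 | P0 4-6 | P3 6-8 | P4 8-9 | P0 9-11 | P3 11-13 | P2 13-14 | P0 14-16 | P1 16-18 | P0 18-20 | P1 20-24 |
Completion: P0=20  P1=24  P2=14  P3=13  P4=9
Turnaround (C−A): P0=17  P1=12  P2=5  P3=13  P4=4
Finish order: P4 → P3 → P2 → P0 → P1

P4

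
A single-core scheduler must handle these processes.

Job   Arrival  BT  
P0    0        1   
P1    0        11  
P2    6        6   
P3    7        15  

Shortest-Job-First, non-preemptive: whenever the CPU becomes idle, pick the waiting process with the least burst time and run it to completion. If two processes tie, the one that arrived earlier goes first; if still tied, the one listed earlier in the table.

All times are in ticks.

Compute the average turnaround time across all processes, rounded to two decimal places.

Gantt: | P0 0-1 | P1 1-12 | P2 12-18 | P3 18-33 |
Completion: P0=1  P1=12  P2=18  P3=33
Turnaround times: P0=1, P1=12, P2=12, P3=26
Average turnaround = (1+12+12+26) / 4 = 51/4 = 12.75

12.75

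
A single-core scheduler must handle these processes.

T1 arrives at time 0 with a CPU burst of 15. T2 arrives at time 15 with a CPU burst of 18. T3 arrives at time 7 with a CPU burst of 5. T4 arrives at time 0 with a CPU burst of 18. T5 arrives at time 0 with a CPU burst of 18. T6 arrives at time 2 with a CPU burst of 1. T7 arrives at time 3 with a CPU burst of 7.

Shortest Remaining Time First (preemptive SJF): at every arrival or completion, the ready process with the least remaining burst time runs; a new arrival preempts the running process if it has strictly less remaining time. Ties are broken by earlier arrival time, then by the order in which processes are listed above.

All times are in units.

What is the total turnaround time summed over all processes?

Schedule: | T1 0-2 | T6 2-3 | T7 3-10 | T3 10-15 | T1 15-28 | T4 28-46 | T5 46-64 | T2 64-82 |
Completion: T1=28  T2=82  T3=15  T4=46  T5=64  T6=3  T7=10
Turnaround (C−A): T1=28  T2=67  T3=8  T4=46  T5=64  T6=1  T7=7
Turnaround = completion − arrival: T1=28, T2=67, T3=8, T4=46, T5=64, T6=1, T7=7
Total turnaround = 28 + 67 + 8 + 46 + 64 + 1 + 7 = 221

221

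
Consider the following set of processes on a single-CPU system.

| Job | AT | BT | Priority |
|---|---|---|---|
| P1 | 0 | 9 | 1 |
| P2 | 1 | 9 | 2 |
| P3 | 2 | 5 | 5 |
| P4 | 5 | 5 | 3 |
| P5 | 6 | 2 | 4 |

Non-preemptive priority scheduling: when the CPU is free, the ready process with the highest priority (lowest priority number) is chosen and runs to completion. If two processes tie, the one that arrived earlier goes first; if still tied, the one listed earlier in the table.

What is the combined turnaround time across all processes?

Timeline: | P1 0-9 | P2 9-18 | P4 18-23 | P5 23-25 | P3 25-30 |
Completion: P1=9  P2=18  P3=30  P4=23  P5=25
Turnaround (C−A): P1=9  P2=17  P3=28  P4=18  P5=19
Turnaround = completion − arrival: P1=9, P2=17, P3=28, P4=18, P5=19
Total turnaround = 9 + 17 + 28 + 18 + 19 = 91

91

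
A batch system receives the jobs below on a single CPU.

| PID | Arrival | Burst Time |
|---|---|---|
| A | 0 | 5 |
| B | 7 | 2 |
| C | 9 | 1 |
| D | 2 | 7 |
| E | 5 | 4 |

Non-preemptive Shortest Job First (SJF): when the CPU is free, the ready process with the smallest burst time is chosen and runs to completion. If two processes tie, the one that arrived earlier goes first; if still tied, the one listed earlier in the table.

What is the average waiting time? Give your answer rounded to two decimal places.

Schedule: | A 0-5 | E 5-9 | C 9-10 | B 10-12 | D 12-19 |
Completion: A=5  B=12  C=10  D=19  E=9
Turnaround (C−A): A=5  B=5  C=1  D=17  E=4
Waiting times: A=0, B=3, C=0, D=10, E=0
Average waiting = (0+3+0+10+0) / 5 = 13/5 = 2.60

2.60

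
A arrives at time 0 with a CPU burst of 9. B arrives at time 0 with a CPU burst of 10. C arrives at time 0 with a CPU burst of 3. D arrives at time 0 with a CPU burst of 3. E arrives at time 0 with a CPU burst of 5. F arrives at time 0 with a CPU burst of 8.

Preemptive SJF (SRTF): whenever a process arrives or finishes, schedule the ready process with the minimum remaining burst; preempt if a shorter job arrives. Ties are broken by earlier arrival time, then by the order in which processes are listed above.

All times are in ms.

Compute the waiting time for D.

Gantt: | C 0-3 | D 3-6 | E 6-11 | F 11-19 | A 19-28 | B 28-38 |
Completion: A=28  B=38  C=3  D=6  E=11  F=19
Turnaround (C−A): A=28  B=38  C=3  D=6  E=11  F=19
Waiting(D) = turnaround − burst = 6 − 3 = 3

3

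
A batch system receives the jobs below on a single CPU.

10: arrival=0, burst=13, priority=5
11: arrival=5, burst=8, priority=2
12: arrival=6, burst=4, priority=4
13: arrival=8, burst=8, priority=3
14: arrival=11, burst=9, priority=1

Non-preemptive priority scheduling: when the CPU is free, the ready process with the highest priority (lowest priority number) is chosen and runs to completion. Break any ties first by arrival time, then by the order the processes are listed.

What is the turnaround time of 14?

Gantt: | 10 0-13 | 14 13-22 | 11 22-30 | 13 30-38 | 12 38-42 |
Completion: 10=13  11=30  12=42  13=38  14=22
Turnaround (C−A): 10=13  11=25  12=36  13=30  14=11
Turnaround(14) = completion − arrival = 22 − 11 = 11

11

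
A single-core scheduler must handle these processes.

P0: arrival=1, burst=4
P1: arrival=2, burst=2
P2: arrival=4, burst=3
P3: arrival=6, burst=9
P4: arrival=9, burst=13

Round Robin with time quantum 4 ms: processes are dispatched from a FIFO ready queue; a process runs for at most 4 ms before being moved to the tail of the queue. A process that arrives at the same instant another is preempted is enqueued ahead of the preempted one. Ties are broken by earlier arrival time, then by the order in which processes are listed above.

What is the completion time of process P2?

Gantt: | idle 0-1 | P0 1-5 | P1 5-7 | P2 7-10 | P3 10-14 | P4 14-18 | P3 18-22 | P4 22-26 | P3 26-27 | P4 27-32 |
Completion: P0=5  P1=7  P2=10  P3=27  P4=32
Turnaround (C−A): P0=4  P1=5  P2=6  P3=21  P4=23

10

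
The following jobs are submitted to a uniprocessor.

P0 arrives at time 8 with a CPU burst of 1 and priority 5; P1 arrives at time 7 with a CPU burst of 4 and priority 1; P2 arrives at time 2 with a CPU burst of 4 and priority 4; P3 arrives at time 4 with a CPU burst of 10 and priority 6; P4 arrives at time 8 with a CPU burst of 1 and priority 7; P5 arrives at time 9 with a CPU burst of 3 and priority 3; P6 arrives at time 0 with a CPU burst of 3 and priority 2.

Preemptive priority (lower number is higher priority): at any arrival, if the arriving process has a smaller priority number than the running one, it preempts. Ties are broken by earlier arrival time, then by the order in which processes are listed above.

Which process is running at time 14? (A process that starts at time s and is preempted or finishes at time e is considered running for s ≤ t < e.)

Timeline: | P6 0-3 | P2 3-7 | P1 7-11 | P5 11-14 | P0 14-15 | P3 15-25 | P4 25-26 |
Completion: P0=15  P1=11  P2=7  P3=25  P4=26  P5=14  P6=3

P0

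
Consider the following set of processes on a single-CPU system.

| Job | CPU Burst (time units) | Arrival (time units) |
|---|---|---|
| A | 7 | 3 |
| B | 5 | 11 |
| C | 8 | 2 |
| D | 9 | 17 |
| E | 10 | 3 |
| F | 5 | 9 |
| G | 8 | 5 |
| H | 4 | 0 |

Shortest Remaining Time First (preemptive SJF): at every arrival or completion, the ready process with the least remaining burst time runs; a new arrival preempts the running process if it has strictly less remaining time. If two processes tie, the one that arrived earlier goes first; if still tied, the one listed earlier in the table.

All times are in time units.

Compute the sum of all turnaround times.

Timeline: | H 0-4 | A 4-11 | F 11-16 | B 16-21 | C 21-29 | G 29-37 | D 37-46 | E 46-56 |
Completion: A=11  B=21  C=29  D=46  E=56  F=16  G=37  H=4
Turnaround = completion − arrival: A=8, B=10, C=27, D=29, E=53, F=7, G=32, H=4
Total turnaround = 8 + 10 + 27 + 29 + 53 + 7 + 32 + 4 = 170

170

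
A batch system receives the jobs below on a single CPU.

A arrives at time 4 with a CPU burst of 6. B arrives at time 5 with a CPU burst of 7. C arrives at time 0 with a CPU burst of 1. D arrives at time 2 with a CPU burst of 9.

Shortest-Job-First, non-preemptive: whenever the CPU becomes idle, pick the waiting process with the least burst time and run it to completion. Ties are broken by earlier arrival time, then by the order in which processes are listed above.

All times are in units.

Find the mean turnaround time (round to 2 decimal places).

Schedule: | C 0-1 | idle 1-2 | D 2-11 | A 11-17 | B 17-24 |
Completion: A=17  B=24  C=1  D=11
Turnaround (C−A): A=13  B=19  C=1  D=9
Turnaround times: A=13, B=19, C=1, D=9
Average turnaround = (13+19+1+9) / 4 = 42/4 = 10.50

10.50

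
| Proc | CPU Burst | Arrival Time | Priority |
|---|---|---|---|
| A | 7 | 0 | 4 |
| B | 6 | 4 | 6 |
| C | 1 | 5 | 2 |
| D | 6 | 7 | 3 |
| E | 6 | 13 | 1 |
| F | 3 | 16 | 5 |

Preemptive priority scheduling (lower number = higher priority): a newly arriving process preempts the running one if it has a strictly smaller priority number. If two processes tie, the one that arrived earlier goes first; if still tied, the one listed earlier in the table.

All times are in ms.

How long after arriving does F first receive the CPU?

Timeline: | A 0-5 | C 5-6 | A 6-7 | D 7-13 | E 13-19 | A 19-20 | F 20-23 | B 23-29 |
Completion: A=20  B=29  C=6  D=13  E=19  F=23
Turnaround (C−A): A=20  B=25  C=1  D=6  E=6  F=7
Response(F) = first start − arrival = 20 − 16 = 4

4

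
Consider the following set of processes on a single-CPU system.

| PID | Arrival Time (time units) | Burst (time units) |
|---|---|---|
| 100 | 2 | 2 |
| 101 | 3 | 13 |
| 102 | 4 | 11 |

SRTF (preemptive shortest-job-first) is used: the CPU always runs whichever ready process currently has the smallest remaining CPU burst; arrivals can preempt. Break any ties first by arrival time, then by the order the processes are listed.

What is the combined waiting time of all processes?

12

Gantt: | idle 0-2 | 100 2-4 | 102 4-15 | 101 15-28 |
Completion: 100=4  101=28  102=15
Turnaround (C−A): 100=2  101=25  102=11
Waiting = turnaround − burst: 100=0, 101=12, 102=0
Total waiting = 0 + 12 + 0 = 12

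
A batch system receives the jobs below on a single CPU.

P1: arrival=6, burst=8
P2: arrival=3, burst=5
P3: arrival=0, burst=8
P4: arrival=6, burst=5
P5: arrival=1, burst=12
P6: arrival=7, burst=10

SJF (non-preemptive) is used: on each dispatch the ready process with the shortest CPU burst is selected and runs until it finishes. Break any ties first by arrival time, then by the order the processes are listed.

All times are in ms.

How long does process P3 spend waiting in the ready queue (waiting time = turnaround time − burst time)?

Schedule: | P3 0-8 | P2 8-13 | P4 13-18 | P1 18-26 | P6 26-36 | P5 36-48 |
Completion: P1=26  P2=13  P3=8  P4=18  P5=48  P6=36
Turnaround (C−A): P1=20  P2=10  P3=8  P4=12  P5=47  P6=29
Waiting(P3) = turnaround − burst = 8 − 8 = 0

0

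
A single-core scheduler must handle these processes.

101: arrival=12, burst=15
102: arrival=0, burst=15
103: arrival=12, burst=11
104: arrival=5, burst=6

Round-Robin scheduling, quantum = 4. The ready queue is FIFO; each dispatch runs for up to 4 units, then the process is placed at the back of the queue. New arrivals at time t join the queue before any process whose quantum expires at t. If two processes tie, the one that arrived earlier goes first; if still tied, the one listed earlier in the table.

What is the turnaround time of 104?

21

Gantt: | 102 0-8 | 104 8-12 | 102 12-16 | 101 16-20 | 103 20-24 | 104 24-26 | 102 26-29 | 101 29-33 | 103 33-37 | 101 37-41 | 103 41-44 | 101 44-47 |
Completion: 101=47  102=29  103=44  104=26
Turnaround (C−A): 101=35  102=29  103=32  104=21
Turnaround(104) = completion − arrival = 26 − 5 = 21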